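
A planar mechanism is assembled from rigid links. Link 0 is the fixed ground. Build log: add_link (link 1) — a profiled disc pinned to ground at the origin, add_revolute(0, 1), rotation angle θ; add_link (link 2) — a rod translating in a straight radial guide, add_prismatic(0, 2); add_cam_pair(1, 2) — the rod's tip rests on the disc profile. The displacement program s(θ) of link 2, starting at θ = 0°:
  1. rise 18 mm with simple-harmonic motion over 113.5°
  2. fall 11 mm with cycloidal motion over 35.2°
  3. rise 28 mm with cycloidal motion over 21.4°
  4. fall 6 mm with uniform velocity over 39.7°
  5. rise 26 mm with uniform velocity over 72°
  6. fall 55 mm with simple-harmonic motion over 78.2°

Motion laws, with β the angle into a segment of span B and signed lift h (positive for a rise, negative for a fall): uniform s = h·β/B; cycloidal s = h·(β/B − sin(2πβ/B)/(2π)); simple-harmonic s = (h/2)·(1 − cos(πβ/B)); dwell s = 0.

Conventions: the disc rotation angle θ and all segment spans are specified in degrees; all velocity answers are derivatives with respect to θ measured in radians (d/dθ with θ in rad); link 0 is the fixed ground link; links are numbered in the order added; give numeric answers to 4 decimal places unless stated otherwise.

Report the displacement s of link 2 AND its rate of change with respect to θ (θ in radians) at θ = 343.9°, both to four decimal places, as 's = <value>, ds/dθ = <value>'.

seg 1 [0°–113.5°] simple-harmonic, h=18: full span → s += 18 → s = 18.0000
seg 2 [113.5°–148.7°] cycloidal, h=-11: full span → s += -11 → s = 7.0000
seg 3 [148.7°–170.1°] cycloidal, h=28: full span → s += 28 → s = 35.0000
seg 4 [170.1°–209.8°] uniform, h=-6: full span → s += -6 → s = 29.0000
seg 5 [209.8°–281.8°] uniform, h=26: full span → s += 26 → s = 55.0000
seg 6 [281.8°–360°] simple-harmonic, h=-55: θ=343.9° here. β=62.1, B=78.2. -55/2·(1 − cos(π·0.7941)) = -49.4455 → s = 5.5545
velocity in seg [281.8°–360°] (simple-harmonic), θ in radians: β = 62.1° = 1.0838 rad, B = 78.2° = 1.3648 rad; ds/dθ = (πh/(2B)) sin(πβ/B) = (π·(-55)/(2·1.3648)) sin(π·0.7941) = -38.146310 mm/rad

s = 5.5545, ds/dθ = -38.1463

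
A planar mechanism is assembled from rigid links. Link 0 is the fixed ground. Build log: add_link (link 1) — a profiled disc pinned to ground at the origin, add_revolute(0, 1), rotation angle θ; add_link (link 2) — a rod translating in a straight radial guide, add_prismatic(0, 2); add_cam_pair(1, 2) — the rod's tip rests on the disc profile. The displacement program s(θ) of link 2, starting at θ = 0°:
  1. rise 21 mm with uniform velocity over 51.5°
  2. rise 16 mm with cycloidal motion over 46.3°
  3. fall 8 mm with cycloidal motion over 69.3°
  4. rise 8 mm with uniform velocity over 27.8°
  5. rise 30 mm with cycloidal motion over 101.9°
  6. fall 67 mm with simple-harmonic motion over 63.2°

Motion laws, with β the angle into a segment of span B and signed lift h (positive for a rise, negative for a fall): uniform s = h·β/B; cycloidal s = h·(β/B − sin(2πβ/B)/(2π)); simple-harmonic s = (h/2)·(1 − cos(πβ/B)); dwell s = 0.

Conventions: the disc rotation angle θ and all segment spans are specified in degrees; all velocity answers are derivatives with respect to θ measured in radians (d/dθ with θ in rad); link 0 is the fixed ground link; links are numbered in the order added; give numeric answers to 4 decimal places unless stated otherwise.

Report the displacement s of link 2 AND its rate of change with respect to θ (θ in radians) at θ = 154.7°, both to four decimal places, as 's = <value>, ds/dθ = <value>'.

seg 1 [0°–51.5°] uniform, h=21: full span → s += 21 → s = 21.0000
seg 2 [51.5°–97.8°] cycloidal, h=16: full span → s += 16 → s = 37.0000
seg 3 [97.8°–167.1°] cycloidal, h=-8: θ=154.7° here. β=56.9, B=69.3. -8·(0.8211 − sin(2π·0.8211)/(2π)) = -7.7169 → s = 29.2831
velocity in seg [97.8°–167.1°] (cycloidal), θ in radians: β = 56.9° = 0.9931 rad, B = 69.3° = 1.2095 rad; ds/dθ = (h/B)(1 − cos(2πβ/B)) = ((-8)/1.2095)(1 − cos(2π·0.8211)) = -3.757939 mm/rad

s = 29.2831, ds/dθ = -3.7579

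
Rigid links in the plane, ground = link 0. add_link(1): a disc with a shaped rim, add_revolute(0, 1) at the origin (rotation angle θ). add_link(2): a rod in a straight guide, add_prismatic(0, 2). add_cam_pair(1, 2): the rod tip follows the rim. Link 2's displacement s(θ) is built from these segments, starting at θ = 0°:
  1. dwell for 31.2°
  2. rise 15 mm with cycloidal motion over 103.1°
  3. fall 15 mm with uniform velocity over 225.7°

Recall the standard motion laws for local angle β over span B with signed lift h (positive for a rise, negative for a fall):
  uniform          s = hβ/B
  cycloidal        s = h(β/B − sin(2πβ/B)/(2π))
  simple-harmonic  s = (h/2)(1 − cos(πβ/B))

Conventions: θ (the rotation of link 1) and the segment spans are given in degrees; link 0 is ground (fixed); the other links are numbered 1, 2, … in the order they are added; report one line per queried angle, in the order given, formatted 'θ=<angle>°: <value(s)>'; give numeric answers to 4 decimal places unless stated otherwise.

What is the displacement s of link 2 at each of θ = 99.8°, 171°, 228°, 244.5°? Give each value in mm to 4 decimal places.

segment 1 (0° to 31.2°, dwell): s unchanged at 0.0000
θ = 99.8° falls in segment 2 (31.2° to 134.3°, cycloidal, h = 15): β = 99.8 − 31.2 = 68.6°, B = 103.1°; Δs = 15·(0.6654 − sin(2π·0.6654)/(2π)) = 12.0383; s = 0.0000 + 12.0383 = 12.0383
segment 2 (31.2° to 134.3°, cycloidal, h = 15) is passed completely: s = 0.0000 + (15) = 15.0000
θ = 171° falls in segment 3 (134.3° to 360°, uniform, h = -15): β = 171 − 134.3 = 36.7°, B = 225.7°; Δs = -15·36.7/225.7 = -2.4391; s = 15.0000 − 2.4391 = 12.5609
θ = 228° falls in segment 3 (134.3° to 360°, uniform, h = -15): β = 228 − 134.3 = 93.7°, B = 225.7°; Δs = -15·93.7/225.7 = -6.2273; s = 15.0000 − 6.2273 = 8.7727
θ = 244.5° falls in segment 3 (134.3° to 360°, uniform, h = -15): β = 244.5 − 134.3 = 110.2°, B = 225.7°; Δs = -15·110.2/225.7 = -7.3239; s = 15.0000 − 7.3239 = 7.6761

θ=99.8°: 12.0383
θ=171°: 12.5609
θ=228°: 8.7727
θ=244.5°: 7.6761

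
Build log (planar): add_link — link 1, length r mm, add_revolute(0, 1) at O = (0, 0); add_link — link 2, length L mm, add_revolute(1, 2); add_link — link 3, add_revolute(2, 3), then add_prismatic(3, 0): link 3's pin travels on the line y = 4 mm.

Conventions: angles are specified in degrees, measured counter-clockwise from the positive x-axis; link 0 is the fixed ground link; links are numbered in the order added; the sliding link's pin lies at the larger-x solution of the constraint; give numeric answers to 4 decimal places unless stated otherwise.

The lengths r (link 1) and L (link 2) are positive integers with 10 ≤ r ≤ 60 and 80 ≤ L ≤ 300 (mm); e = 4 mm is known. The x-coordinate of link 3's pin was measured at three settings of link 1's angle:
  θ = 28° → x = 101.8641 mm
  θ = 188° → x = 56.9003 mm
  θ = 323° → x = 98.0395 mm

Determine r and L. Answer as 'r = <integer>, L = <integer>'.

constraint per measurement: (x − r cos θ)² + (r sin θ − e)² = L²
subtracting the θ₁ and θ₂ equations cancels the r² and L² terms:
r = (x₁² − x₂²) / (2[(x₁cos θ₁ + e sin θ₁) − (x₂cos θ₂ + e sin θ₂)]) = 24.0000 → r = 24
L² = (x₁ − r cos θ₁)² + (r sin θ₁ − e)² = 6561.0046 → L = 81.0000 → L = 81
check at θ₃=323°: x = 98.0395 (printed 98.0395) ✓

r = 24, L = 81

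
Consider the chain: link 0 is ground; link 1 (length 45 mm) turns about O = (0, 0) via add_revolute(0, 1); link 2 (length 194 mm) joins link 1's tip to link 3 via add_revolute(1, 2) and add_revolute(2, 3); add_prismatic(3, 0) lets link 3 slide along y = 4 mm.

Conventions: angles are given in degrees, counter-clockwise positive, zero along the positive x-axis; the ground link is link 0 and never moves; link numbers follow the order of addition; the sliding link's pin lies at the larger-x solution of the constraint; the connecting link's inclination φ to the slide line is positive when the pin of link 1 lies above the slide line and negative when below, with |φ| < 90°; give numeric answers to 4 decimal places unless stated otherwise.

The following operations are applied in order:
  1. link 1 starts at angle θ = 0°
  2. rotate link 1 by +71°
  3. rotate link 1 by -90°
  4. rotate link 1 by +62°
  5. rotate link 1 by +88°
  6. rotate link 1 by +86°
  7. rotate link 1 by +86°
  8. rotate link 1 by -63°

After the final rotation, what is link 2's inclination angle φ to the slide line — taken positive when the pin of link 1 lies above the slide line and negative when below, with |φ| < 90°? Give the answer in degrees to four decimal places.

geometry: r = 45 mm, L = 194 mm, e = 4 mm; θ starts at 0°
rotate link 1 by +71°: θ ← 0° +71° = 71°
rotate link 1 by -90°: θ ← 71° -90° = -19°
rotate link 1 by +62°: θ ← -19° +62° = 43°
rotate link 1 by +88°: θ ← 43° +88° = 131°
rotate link 1 by +86°: θ ← 131° +86° = 217°
rotate link 1 by +86°: θ ← 217° +86° = 303°
rotate link 1 by -63°: θ ← 303° -63° = 240°
h = r sin θ − e = -38.971143 − 4 = -42.971143
sin φ = h / L = -42.971143 / 194 = -0.22150074
φ = arcsin(-0.22150074) = -12.797194°

-12.7972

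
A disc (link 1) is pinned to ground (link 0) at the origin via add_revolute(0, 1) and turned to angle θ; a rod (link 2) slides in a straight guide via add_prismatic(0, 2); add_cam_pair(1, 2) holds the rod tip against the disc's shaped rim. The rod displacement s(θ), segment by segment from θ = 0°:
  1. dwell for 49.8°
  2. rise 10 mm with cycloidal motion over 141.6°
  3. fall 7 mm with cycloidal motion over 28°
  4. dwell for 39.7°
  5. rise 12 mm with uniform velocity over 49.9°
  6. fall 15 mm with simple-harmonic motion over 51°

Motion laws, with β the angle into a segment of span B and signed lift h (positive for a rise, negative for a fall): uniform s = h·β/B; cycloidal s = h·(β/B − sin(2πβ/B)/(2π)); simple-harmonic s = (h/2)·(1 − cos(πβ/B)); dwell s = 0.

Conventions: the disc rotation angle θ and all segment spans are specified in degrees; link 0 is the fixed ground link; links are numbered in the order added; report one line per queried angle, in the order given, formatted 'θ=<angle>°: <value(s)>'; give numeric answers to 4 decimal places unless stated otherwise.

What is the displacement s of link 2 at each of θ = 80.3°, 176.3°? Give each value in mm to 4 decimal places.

segment 1 (0° to 49.8°, dwell): s unchanged at 0.0000
θ = 80.3° falls in segment 2 (49.8° to 191.4°, cycloidal, h = 10): β = 80.3 − 49.8 = 30.5°, B = 141.6°; Δs = 10·(0.2154 − sin(2π·0.2154)/(2π)) = 0.5999; s = 0.0000 + 0.5999 = 0.5999
θ = 176.3° falls in segment 2 (49.8° to 191.4°, cycloidal, h = 10): β = 176.3 − 49.8 = 126.5°, B = 141.6°; Δs = 10·(0.8934 − sin(2π·0.8934)/(2π)) = 9.9220; s = 0.0000 + 9.9220 = 9.9220

θ=80.3°: 0.5999
θ=176.3°: 9.9220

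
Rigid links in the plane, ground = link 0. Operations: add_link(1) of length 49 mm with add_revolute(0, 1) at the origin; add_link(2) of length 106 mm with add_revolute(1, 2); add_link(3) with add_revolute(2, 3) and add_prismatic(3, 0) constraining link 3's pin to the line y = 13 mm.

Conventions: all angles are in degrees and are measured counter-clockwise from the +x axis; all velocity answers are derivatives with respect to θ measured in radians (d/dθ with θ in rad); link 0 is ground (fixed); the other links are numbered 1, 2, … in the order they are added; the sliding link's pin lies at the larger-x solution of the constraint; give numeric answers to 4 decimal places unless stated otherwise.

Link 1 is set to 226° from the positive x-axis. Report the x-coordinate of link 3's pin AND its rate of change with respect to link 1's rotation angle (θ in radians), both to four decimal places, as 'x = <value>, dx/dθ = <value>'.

geometry: r = 49 mm, L = 106 mm, e = 13 mm
crank pin P = (r cos θ, r sin θ) = (-34.038260, -35.247650)
h = r sin θ − e = -35.247650 − 13 = -48.247650
x = r cos θ + √(L² − h²) = -34.038260 + 94.383072 = 60.344812
dx/dθ = −r sin θ − h·r cos θ/√(L² − h²) (θ in radians; h = -48.247650) = 17.847644

x = 60.3448, dx/dθ = 17.8476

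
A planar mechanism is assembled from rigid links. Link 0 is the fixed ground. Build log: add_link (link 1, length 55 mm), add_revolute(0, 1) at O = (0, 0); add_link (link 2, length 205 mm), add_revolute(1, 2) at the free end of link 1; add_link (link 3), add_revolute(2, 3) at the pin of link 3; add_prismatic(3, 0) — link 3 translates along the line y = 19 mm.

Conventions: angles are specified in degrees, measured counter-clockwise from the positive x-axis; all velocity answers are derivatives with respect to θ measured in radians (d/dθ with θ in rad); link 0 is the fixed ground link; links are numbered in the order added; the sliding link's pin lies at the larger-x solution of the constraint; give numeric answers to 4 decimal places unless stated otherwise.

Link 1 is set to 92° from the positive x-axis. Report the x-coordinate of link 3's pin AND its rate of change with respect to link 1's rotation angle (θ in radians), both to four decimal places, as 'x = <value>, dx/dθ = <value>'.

geometry: r = 55 mm, L = 205 mm, e = 19 mm
crank pin P = (r cos θ, r sin θ) = (-1.919472, 54.966495)
h = r sin θ − e = 54.966495 − 19 = 35.966495
x = r cos θ + √(L² − h²) = -1.919472 + 201.820245 = 199.900772
dx/dθ = −r sin θ − h·r cos θ/√(L² − h²) (θ in radians; h = 35.966495) = -54.624425

x = 199.9008, dx/dθ = -54.6244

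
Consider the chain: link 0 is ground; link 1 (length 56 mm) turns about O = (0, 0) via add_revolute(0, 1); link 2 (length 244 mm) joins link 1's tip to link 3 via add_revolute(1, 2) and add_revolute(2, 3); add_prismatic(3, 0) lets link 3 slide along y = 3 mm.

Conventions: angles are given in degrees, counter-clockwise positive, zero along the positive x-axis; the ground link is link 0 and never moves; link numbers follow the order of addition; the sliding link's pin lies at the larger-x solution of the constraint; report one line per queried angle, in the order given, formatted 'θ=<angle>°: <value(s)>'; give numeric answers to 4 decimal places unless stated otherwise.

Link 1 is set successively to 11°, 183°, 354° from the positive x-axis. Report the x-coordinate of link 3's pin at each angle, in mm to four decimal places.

geometry: r = 56 mm, L = 244 mm, e = 3 mm
θ=11°: crank pin P = (r cos θ, r sin θ) = (54.971122, 10.685304)
θ=11°: h = r sin θ − e = 10.685304 − 3 = 7.685304
θ=11°: x = r cos θ + √(L² − h²) = 54.971122 + 243.878937 = 298.850060
θ=183°: crank pin P = (r cos θ, r sin θ) = (-55.923254, -2.930814)
θ=183°: h = r sin θ − e = -2.930814 − 3 = -5.930814
θ=183°: x = r cos θ + √(L² − h²) = -55.923254 + 243.927910 = 188.004656
θ=354°: crank pin P = (r cos θ, r sin θ) = (55.693226, -5.853594)
θ=354°: h = r sin θ − e = -5.853594 − 3 = -8.853594
θ=354°: x = r cos θ + √(L² − h²) = 55.693226 + 243.839320 = 299.532546

θ=11°: 298.8501
θ=183°: 188.0047
θ=354°: 299.5325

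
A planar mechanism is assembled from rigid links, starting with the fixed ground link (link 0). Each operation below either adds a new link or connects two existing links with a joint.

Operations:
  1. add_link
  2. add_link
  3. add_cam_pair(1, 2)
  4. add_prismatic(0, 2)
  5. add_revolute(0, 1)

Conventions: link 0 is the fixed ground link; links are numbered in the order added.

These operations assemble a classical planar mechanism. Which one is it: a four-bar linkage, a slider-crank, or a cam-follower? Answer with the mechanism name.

links: 3 (incl. ground); joints: 1 revolute, 1 prismatic, 1 higher (cam) pair, forming one closed loop
3 links, revolute + prismatic + higher pair in one loop → cam-follower

cam-follower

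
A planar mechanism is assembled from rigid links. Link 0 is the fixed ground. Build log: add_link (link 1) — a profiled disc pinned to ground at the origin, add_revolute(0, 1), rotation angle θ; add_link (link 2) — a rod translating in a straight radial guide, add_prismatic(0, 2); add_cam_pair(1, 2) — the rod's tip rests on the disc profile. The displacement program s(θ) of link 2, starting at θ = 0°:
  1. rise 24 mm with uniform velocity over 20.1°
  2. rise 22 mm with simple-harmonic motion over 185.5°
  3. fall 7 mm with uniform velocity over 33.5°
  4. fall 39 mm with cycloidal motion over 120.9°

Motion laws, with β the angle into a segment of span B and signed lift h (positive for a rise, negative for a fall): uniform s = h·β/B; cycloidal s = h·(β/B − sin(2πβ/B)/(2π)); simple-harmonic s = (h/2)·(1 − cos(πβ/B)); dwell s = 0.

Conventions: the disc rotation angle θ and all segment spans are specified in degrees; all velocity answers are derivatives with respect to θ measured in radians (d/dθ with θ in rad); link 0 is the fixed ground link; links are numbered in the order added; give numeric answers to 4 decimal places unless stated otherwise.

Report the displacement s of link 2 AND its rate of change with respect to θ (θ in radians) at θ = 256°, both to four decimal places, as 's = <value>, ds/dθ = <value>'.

seg 1 [0°–20.1°] uniform, h=24: full span → s += 24 → s = 24.0000
seg 2 [20.1°–205.6°] simple-harmonic, h=22: full span → s += 22 → s = 46.0000
seg 3 [205.6°–239.1°] uniform, h=-7: full span → s += -7 → s = 39.0000
seg 4 [239.1°–360°] cycloidal, h=-39: θ=256° here. β=16.9, B=120.9. -39·(0.1398 − sin(2π·0.1398)/(2π)) = -0.6744 → s = 38.3256
velocity in seg [239.1°–360°] (cycloidal), θ in radians: β = 16.9° = 0.2950 rad, B = 120.9° = 2.1101 rad; ds/dθ = (h/B)(1 − cos(2πβ/B)) = ((-39)/2.1101)(1 − cos(2π·0.1398)) = -6.682083 mm/rad

s = 38.3256, ds/dθ = -6.6821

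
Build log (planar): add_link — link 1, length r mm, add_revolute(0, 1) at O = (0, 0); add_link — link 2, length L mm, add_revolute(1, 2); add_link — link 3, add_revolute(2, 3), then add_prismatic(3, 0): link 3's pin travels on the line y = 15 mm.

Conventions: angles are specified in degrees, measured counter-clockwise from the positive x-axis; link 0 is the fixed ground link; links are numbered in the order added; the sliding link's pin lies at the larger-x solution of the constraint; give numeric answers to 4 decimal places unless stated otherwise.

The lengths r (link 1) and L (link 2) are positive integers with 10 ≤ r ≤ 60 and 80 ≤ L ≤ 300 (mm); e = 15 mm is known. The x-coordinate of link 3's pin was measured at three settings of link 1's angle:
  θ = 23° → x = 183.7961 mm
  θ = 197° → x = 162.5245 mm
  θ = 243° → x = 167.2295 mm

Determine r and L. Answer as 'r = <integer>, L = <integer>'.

constraint per measurement: (x − r cos θ)² + (r sin θ − e)² = L²
subtracting the θ₁ and θ₂ equations cancels the r² and L² terms:
r = (x₁² − x₂²) / (2[(x₁cos θ₁ + e sin θ₁) − (x₂cos θ₂ + e sin θ₂)]) = 11.0000 → r = 11
L² = (x₁ − r cos θ₁)² + (r sin θ₁ − e)² = 30275.9907 → L = 174.0000 → L = 174
check at θ₃=243°: x = 167.2295 (printed 167.2295) ✓

r = 11, L = 174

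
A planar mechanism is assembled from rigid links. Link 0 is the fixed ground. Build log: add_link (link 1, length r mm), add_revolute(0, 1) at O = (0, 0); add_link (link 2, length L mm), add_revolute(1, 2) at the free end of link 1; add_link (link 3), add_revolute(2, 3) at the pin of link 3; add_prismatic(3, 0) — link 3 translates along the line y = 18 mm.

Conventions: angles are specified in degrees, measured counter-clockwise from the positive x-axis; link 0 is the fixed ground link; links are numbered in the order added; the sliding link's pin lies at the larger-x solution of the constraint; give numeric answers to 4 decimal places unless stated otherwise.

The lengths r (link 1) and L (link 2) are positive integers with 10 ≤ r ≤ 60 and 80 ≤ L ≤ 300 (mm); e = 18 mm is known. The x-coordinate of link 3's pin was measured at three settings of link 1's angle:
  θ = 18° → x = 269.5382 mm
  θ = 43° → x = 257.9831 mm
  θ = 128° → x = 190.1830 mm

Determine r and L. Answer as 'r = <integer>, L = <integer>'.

constraint per measurement: (x − r cos θ)² + (r sin θ − e)² = L²
subtracting the θ₁ and θ₂ equations cancels the r² and L² terms:
r = (x₁² − x₂²) / (2[(x₁cos θ₁ + e sin θ₁) − (x₂cos θ₂ + e sin θ₂)]) = 50.0001 → r = 50
L² = (x₁ − r cos θ₁)² + (r sin θ₁ − e)² = 49284.0045 → L = 222.0000 → L = 222
check at θ₃=128°: x = 190.1830 (printed 190.1830) ✓

r = 50, L = 222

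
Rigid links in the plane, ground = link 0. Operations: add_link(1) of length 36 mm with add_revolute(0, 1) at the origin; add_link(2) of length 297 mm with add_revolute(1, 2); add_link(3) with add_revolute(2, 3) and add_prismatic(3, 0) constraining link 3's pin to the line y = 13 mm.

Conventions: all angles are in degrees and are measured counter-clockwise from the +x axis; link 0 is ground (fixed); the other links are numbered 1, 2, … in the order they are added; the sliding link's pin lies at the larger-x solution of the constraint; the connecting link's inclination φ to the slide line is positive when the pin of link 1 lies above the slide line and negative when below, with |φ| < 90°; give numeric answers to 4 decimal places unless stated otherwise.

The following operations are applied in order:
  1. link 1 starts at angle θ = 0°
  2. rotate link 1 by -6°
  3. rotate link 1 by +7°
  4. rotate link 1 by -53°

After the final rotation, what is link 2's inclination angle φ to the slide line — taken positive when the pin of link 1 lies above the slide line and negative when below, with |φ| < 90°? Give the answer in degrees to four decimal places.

geometry: r = 36 mm, L = 297 mm, e = 13 mm; θ starts at 0°
rotate link 1 by -6°: θ ← 0° -6° = -6°
rotate link 1 by +7°: θ ← -6° +7° = 1°
rotate link 1 by -53°: θ ← 1° -53° = -52°
h = r sin θ − e = -28.368387 − 13 = -41.368387
sin φ = h / L = -41.368387 / 297 = -0.13928750
φ = arcsin(-0.13928750) = -8.006619°

-8.0066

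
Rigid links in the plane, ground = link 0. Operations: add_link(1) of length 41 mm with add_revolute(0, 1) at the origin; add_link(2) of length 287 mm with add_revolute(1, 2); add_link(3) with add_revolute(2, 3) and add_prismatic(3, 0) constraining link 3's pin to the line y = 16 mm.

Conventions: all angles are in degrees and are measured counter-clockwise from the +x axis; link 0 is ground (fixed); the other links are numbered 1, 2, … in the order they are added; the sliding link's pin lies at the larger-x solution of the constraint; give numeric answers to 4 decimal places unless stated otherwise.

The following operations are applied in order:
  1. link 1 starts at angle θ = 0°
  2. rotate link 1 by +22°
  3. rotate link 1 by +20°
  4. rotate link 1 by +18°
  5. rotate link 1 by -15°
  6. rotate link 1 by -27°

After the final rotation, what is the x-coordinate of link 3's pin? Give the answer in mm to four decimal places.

geometry: r = 41 mm, L = 287 mm, e = 16 mm; θ starts at 0°
rotate link 1 by +22°: θ ← 0° +22° = 22°
rotate link 1 by +20°: θ ← 22° +20° = 42°
rotate link 1 by +18°: θ ← 42° +18° = 60°
rotate link 1 by -15°: θ ← 60° -15° = 45°
rotate link 1 by -27°: θ ← 45° -27° = 18°
crank pin P = (r cos θ, r sin θ) = (38.993317, 12.669697)
h = r sin θ − e = 12.669697 − 16 = -3.330303
x = r cos θ + √(L² − h²) = 38.993317 + 286.980677 = 325.973994

325.9740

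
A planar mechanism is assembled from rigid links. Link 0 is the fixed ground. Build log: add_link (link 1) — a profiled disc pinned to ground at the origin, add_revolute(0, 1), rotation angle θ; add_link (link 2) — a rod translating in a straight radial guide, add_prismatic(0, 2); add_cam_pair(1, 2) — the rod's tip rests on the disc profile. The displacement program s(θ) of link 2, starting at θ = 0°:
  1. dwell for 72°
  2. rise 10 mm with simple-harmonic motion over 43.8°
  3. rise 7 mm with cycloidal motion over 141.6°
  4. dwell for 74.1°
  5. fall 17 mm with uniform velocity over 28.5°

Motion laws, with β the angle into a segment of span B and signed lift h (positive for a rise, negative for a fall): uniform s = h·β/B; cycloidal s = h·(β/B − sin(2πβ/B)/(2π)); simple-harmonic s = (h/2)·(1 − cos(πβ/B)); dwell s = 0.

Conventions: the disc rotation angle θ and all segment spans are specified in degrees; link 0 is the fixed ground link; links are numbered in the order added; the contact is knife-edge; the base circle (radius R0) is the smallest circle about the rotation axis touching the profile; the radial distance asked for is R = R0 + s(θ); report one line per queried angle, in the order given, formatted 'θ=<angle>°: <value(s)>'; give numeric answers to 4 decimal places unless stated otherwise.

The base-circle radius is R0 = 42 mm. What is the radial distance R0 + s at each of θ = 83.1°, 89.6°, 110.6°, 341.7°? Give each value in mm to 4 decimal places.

seg 1 [0°–72°] dwell: s stays 0.0000
seg 2 [72°–115.8°] simple-harmonic, h=10: θ=83.1° here. β=11.1, B=43.8. 10/2·(1 − cos(π·0.2534)) = 1.5027 → s = 1.5027
seg 2 [72°–115.8°] simple-harmonic, h=10: θ=89.6° here. β=17.6, B=43.8. 10/2·(1 − cos(π·0.4018)) = 3.4822 → s = 3.4822
seg 2 [72°–115.8°] simple-harmonic, h=10: θ=110.6° here. β=38.6, B=43.8. 10/2·(1 − cos(π·0.8813)) = 9.6562 → s = 9.6562
seg 2 [72°–115.8°] simple-harmonic, h=10: full span → s += 10 → s = 10.0000
seg 3 [115.8°–257.4°] cycloidal, h=7: full span → s += 7 → s = 17.0000
seg 4 [257.4°–331.5°] dwell: s stays 17.0000
seg 5 [331.5°–360°] uniform, h=-17: θ=341.7° here. β=10.2, B=28.5. -17·10.2/28.5 = -6.0842 → s = 10.9158
θ=83.1°: R = R0 + s = 42 + 1.5027 = 43.5027
θ=89.6°: R = R0 + s = 42 + 3.4822 = 45.4822
θ=110.6°: R = R0 + s = 42 + 9.6562 = 51.6562
θ=341.7°: R = R0 + s = 42 + 10.9158 = 52.9158

θ=83.1°: 43.5027
θ=89.6°: 45.4822
θ=110.6°: 51.6562
θ=341.7°: 52.9158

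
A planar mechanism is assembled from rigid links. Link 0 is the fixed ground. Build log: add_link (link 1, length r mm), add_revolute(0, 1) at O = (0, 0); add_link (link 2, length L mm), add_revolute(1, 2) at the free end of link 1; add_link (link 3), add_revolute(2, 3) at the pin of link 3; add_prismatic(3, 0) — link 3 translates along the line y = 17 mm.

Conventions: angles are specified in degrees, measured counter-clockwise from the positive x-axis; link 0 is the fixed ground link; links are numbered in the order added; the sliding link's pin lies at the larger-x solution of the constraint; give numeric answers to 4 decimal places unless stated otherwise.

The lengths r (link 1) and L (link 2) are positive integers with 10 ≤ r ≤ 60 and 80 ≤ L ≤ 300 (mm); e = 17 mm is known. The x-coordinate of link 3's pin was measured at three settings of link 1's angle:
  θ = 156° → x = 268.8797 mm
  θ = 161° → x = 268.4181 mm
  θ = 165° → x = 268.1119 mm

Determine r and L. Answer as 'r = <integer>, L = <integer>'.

constraint per measurement: (x − r cos θ)² + (r sin θ − e)² = L²
subtracting the θ₁ and θ₂ equations cancels the r² and L² terms:
r = (x₁² − x₂²) / (2[(x₁cos θ₁ + e sin θ₁) − (x₂cos θ₂ + e sin θ₂)]) = 12.9983 → r = 13
L² = (x₁ − r cos θ₁)² + (r sin θ₁ − e)² = 78960.9950 → L = 281.0000 → L = 281
check at θ₃=165°: x = 268.1119 (printed 268.1119) ✓

r = 13, L = 281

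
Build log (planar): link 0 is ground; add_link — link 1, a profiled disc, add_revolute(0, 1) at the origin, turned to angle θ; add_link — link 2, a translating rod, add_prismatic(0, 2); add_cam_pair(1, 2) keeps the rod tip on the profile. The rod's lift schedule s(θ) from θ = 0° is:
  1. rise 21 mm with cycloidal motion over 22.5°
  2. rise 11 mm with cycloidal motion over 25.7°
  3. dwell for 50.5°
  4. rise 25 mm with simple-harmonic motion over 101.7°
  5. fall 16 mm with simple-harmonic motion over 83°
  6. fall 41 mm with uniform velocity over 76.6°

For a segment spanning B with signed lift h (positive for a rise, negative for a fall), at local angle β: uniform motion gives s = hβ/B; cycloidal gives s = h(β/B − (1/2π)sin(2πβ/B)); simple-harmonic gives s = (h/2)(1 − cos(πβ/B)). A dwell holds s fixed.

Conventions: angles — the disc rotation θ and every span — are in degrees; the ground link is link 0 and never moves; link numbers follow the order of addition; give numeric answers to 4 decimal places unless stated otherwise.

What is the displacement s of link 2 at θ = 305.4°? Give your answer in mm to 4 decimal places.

seg 1 [0°–22.5°] cycloidal, h=21: full span → s += 21 → s = 21.0000
seg 2 [22.5°–48.2°] cycloidal, h=11: full span → s += 11 → s = 32.0000
seg 3 [48.2°–98.7°] dwell: s stays 32.0000
seg 4 [98.7°–200.4°] simple-harmonic, h=25: full span → s += 25 → s = 57.0000
seg 5 [200.4°–283.4°] simple-harmonic, h=-16: full span → s += -16 → s = 41.0000
seg 6 [283.4°–360°] uniform, h=-41: θ=305.4° here. β=22, B=76.6. -41·22/76.6 = -11.7755 → s = 29.2245

29.2245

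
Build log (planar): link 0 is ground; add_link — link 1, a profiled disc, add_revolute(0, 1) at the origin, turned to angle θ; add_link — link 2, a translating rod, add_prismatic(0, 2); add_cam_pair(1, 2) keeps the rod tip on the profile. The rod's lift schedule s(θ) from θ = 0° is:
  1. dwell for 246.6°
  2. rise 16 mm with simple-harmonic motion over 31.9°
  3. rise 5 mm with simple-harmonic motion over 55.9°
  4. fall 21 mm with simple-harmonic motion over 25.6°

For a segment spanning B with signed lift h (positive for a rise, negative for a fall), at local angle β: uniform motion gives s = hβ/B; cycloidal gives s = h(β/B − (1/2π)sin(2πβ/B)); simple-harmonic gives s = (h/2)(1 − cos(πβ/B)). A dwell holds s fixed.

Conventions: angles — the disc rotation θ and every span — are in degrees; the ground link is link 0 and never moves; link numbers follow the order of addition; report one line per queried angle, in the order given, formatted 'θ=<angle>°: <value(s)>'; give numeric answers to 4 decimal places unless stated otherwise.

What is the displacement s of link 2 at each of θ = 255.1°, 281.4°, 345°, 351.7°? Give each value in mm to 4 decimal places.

seg 1 [0°–246.6°] dwell: s stays 0.0000
seg 2 [246.6°–278.5°] simple-harmonic, h=16: θ=255.1° here. β=8.5, B=31.9. 16/2·(1 − cos(π·0.2665)) = 2.6431 → s = 2.6431
seg 2 [246.6°–278.5°] simple-harmonic, h=16: full span → s += 16 → s = 16.0000
seg 3 [278.5°–334.4°] simple-harmonic, h=5: θ=281.4° here. β=2.9, B=55.9. 5/2·(1 − cos(π·0.0519)) = 0.0331 → s = 16.0331
seg 3 [278.5°–334.4°] simple-harmonic, h=5: full span → s += 5 → s = 21.0000
seg 4 [334.4°–360°] simple-harmonic, h=-21: θ=345° here. β=10.6, B=25.6. -21/2·(1 − cos(π·0.4141)) = -7.6995 → s = 13.3005
seg 4 [334.4°–360°] simple-harmonic, h=-21: θ=351.7° here. β=17.3, B=25.6. -21/2·(1 − cos(π·0.6758)) = -16.0082 → s = 4.9918

θ=255.1°: 2.6431
θ=281.4°: 16.0331
θ=345°: 13.3005
θ=351.7°: 4.9918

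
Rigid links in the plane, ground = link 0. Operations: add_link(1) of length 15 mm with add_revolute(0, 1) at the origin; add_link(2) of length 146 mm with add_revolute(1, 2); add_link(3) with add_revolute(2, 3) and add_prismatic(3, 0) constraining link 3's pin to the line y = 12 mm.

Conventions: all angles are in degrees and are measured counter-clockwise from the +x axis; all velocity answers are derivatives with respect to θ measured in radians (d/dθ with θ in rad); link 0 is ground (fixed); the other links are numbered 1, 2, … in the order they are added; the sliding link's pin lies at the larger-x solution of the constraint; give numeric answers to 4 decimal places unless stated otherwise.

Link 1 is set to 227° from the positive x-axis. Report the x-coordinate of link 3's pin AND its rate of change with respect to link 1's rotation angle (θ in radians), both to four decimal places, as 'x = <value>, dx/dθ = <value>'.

geometry: r = 15 mm, L = 146 mm, e = 12 mm
crank pin P = (r cos θ, r sin θ) = (-10.229975, -10.970306)
h = r sin θ − e = -10.970306 − 12 = -22.970306
x = r cos θ + √(L² − h²) = -10.229975 + 144.181708 = 133.951733
dx/dθ = −r sin θ − h·r cos θ/√(L² − h²) (θ in radians; h = -22.970306) = 9.340517

x = 133.9517, dx/dθ = 9.3405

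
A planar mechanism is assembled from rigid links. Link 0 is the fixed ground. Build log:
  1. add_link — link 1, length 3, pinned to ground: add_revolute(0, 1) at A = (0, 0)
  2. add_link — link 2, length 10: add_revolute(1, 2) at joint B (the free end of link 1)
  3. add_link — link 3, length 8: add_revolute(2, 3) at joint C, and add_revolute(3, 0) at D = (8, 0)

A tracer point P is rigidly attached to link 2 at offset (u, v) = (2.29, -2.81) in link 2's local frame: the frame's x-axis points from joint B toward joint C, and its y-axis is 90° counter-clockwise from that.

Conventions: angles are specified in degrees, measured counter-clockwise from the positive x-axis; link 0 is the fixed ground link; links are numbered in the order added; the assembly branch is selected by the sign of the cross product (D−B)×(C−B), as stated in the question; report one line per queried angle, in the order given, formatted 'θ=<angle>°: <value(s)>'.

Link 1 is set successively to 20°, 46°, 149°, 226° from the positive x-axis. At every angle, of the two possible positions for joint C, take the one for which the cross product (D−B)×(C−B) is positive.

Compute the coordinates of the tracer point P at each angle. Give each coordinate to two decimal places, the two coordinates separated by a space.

A=(0,0), D=(8.00,0)
θ=20°: B = A + 3.00·(cos20°, sin20°) = (2.8191, 1.0261)
θ=20°: |BD| = 5.2815
θ=20°: circle(B,10.00) ∩ circle(D,8.00): a=6.0489, h=7.9631
θ=20°:   candidates: C₊=(10.2997,7.6623) cross=42.058; C₋=(7.2057,-7.9605) cross=-42.058
θ=20°:   branch + wants cross > 0 → take C=(10.2997,7.6623) (cross=42.058)
θ=20°: ex = (C−B)/|BC| = (0.7481,0.6636); ey = (-0.6636,0.7481)
θ=20°: P = B + 2.29·ex + -2.81·ey = (6.3969,0.4437)
θ=46°: B = A + 3.00·(cos46°, sin46°) = (2.0840, 2.1580)
θ=46°: |BD| = 6.2973
θ=46°: circle(B,10.00) ∩ circle(D,8.00): a=6.0070, h=7.9947
θ=46°:   candidates: C₊=(10.4670,7.6101) cross=50.345; C₋=(4.9876,-7.4112) cross=-50.345
θ=46°:   branch + wants cross > 0 → take C=(10.4670,7.6101) (cross=50.345)
θ=46°: ex = (C−B)/|BC| = (0.8383,0.5452); ey = (-0.5452,0.8383)
θ=46°: P = B + 2.29·ex + -2.81·ey = (5.5357,1.0509)
θ=149°: B = A + 3.00·(cos149°, sin149°) = (-2.5715, 1.5451)
θ=149°: |BD| = 10.6838
θ=149°: circle(B,10.00) ∩ circle(D,8.00): a=7.0267, h=7.1152
θ=149°:   candidates: C₊=(5.4103,7.5693) cross=76.017; C₋=(3.3523,-6.5115) cross=-76.017
θ=149°:   branch + wants cross > 0 → take C=(5.4103,7.5693) (cross=76.017)
θ=149°: ex = (C−B)/|BC| = (0.7982,0.6024); ey = (-0.6024,0.7982)
θ=149°: P = B + 2.29·ex + -2.81·ey = (0.9491,0.6817)
θ=226°: B = A + 3.00·(cos226°, sin226°) = (-2.0840, -2.1580)
θ=226°: |BD| = 10.3123
θ=226°: circle(B,10.00) ∩ circle(D,8.00): a=6.9016, h=7.2365
θ=226°:   candidates: C₊=(3.1505,6.3626) cross=74.625; C₋=(6.1792,-7.7900) cross=-74.625
θ=226°:   branch + wants cross > 0 → take C=(3.1505,6.3626) (cross=74.625)
θ=226°: ex = (C−B)/|BC| = (0.5234,0.8521); ey = (-0.8521,0.5234)
θ=226°: P = B + 2.29·ex + -2.81·ey = (1.5090,-1.6777)

θ=20°: 6.40 0.44
θ=46°: 5.54 1.05
θ=149°: 0.95 0.68
θ=226°: 1.51 -1.68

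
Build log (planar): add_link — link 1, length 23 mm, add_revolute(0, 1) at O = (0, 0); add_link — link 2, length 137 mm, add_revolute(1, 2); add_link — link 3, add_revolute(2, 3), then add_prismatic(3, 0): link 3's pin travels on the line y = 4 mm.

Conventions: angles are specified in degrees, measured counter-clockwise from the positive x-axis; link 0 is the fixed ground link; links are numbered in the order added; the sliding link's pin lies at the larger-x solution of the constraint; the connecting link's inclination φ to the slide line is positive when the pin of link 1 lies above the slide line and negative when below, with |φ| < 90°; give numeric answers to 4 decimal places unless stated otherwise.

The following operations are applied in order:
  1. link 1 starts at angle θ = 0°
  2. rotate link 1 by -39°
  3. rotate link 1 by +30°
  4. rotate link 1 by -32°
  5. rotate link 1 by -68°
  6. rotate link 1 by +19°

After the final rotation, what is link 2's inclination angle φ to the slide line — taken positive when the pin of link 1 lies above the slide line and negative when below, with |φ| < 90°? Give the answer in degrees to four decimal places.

geometry: r = 23 mm, L = 137 mm, e = 4 mm; θ starts at 0°
rotate link 1 by -39°: θ ← 0° -39° = -39°
rotate link 1 by +30°: θ ← -39° +30° = -9°
rotate link 1 by -32°: θ ← -9° -32° = -41°
rotate link 1 by -68°: θ ← -41° -68° = -109°
rotate link 1 by +19°: θ ← -109° +19° = -90°
h = r sin θ − e = -23.000000 − 4 = -27.000000
sin φ = h / L = -27.000000 / 137 = -0.19708029
φ = arcsin(-0.19708029) = -11.366274°

-11.3663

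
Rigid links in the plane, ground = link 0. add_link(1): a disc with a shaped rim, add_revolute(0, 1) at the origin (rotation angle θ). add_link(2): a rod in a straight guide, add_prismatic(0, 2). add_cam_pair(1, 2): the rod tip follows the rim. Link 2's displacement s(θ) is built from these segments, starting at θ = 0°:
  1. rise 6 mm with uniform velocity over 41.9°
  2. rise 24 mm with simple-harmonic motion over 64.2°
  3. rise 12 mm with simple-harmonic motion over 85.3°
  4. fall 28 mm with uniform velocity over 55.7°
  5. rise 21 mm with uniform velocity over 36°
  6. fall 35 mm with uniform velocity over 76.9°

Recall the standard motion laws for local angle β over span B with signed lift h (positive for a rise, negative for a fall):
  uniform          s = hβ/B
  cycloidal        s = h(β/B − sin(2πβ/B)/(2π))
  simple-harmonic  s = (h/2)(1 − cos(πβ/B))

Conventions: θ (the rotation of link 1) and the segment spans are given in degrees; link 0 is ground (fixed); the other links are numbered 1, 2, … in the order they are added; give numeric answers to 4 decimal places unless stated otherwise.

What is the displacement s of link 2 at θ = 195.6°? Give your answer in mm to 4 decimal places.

segment 1 (0° to 41.9°, uniform, h = 6) is passed completely: s = 0.0000 + (6) = 6.0000
segment 2 (41.9° to 106.1°, simple-harmonic, h = 24) is passed completely: s = 6.0000 + (24) = 30.0000
segment 3 (106.1° to 191.4°, simple-harmonic, h = 12) is passed completely: s = 30.0000 + (12) = 42.0000
θ = 195.6° falls in segment 4 (191.4° to 247.1°, uniform, h = -28): β = 195.6 − 191.4 = 4.2°, B = 55.7°; Δs = -28·4.2/55.7 = -2.1113; s = 42.0000 − 2.1113 = 39.8887

39.8887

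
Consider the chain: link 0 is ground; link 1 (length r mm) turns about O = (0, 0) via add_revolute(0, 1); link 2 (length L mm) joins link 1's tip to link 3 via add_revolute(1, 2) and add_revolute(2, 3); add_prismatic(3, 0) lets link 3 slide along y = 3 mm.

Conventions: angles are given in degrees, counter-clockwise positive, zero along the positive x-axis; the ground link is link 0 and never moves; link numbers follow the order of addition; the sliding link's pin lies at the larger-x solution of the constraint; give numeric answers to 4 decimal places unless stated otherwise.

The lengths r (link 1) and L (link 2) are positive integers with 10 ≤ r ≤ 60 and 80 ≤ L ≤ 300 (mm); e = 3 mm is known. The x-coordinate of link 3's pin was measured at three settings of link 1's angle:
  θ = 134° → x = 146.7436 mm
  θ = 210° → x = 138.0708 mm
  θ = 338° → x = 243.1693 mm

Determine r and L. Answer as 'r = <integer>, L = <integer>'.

constraint per measurement: (x − r cos θ)² + (r sin θ − e)² = L²
subtracting the θ₁ and θ₂ equations cancels the r² and L² terms:
r = (x₁² − x₂²) / (2[(x₁cos θ₁ + e sin θ₁) − (x₂cos θ₂ + e sin θ₂)]) = 58.0003 → r = 58
L² = (x₁ − r cos θ₁)² + (r sin θ₁ − e)² = 36481.0076 → L = 191.0000 → L = 191
check at θ₃=338°: x = 243.1693 (printed 243.1693) ✓

r = 58, L = 191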